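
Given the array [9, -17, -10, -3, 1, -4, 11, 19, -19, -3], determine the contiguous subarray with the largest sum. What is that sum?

Using Kadane's algorithm on [9, -17, -10, -3, 1, -4, 11, 19, -19, -3]:

Scanning through the array:
Position 1 (value -17): max_ending_here = -8, max_so_far = 9
Position 2 (value -10): max_ending_here = -10, max_so_far = 9
Position 3 (value -3): max_ending_here = -3, max_so_far = 9
Position 4 (value 1): max_ending_here = 1, max_so_far = 9
Position 5 (value -4): max_ending_here = -3, max_so_far = 9
Position 6 (value 11): max_ending_here = 11, max_so_far = 11
Position 7 (value 19): max_ending_here = 30, max_so_far = 30
Position 8 (value -19): max_ending_here = 11, max_so_far = 30
Position 9 (value -3): max_ending_here = 8, max_so_far = 30

Maximum subarray: [11, 19]
Maximum sum: 30

The maximum subarray is [11, 19] with sum 30. This subarray runs from index 6 to index 7.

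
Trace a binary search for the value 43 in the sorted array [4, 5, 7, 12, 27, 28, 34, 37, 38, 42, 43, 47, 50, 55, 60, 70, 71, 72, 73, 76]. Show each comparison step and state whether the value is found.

Binary search for 43 in [4, 5, 7, 12, 27, 28, 34, 37, 38, 42, 43, 47, 50, 55, 60, 70, 71, 72, 73, 76]:

lo=0, hi=19, mid=9, arr[mid]=42 -> 42 < 43, search right half
lo=10, hi=19, mid=14, arr[mid]=60 -> 60 > 43, search left half
lo=10, hi=13, mid=11, arr[mid]=47 -> 47 > 43, search left half
lo=10, hi=10, mid=10, arr[mid]=43 -> Found target at index 10!

Binary search finds 43 at index 10 after 4 comparisons. The search repeatedly halves the search space by comparing with the middle element.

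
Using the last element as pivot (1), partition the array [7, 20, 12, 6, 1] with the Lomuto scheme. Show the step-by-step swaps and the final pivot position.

Lomuto partition with pivot = 1:

Initial array: [7, 20, 12, 6, 1]

arr[0]=7 > 1: no swap
arr[1]=20 > 1: no swap
arr[2]=12 > 1: no swap
arr[3]=6 > 1: no swap

Place pivot at position 0: [1, 20, 12, 6, 7]
Pivot position: 0

After partitioning with pivot 1, the array becomes [1, 20, 12, 6, 7]. The pivot is placed at index 0. All elements to the left of the pivot are <= 1, and all elements to the right are > 1.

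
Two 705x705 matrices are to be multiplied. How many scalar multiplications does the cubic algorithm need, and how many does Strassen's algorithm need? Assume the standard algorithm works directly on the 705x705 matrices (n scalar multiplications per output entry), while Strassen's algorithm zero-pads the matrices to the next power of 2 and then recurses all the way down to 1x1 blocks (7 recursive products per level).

Matrix multiplication for 705x705 matrices:

Strassen's algorithm requires power-of-2 dimensions. Pad 705x705 to 1024x1024 (next power of 2).

Standard algorithm: 705^3 = 350402625 multiplications
Strassen's algorithm: 7^(log2(1024)) = 7^10 = 282475249 multiplications
Savings: 350402625 - 282475249 = 67927376 multiplications

Standard: 350402625 multiplications (705^3). Strassen: 282475249 multiplications (7^10, after padding to 1024x1024). Strassen reduces 8 recursive multiplications to 7 at each level.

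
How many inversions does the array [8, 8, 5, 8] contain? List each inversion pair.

Finding inversions in [8, 8, 5, 8]:

(0, 2): arr[0]=8 > arr[2]=5
(1, 2): arr[1]=8 > arr[2]=5

Total inversions: 2

The array has 2 inversion(s): (0,2), (1,2). Each pair (i,j) satisfies i < j and arr[i] > arr[j].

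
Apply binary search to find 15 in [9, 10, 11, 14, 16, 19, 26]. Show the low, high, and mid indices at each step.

Binary search for 15 in [9, 10, 11, 14, 16, 19, 26]:

lo=0, hi=6, mid=3, arr[mid]=14 -> 14 < 15, search right half
lo=4, hi=6, mid=5, arr[mid]=19 -> 19 > 15, search left half
lo=4, hi=4, mid=4, arr[mid]=16 -> 16 > 15, search left half
lo=4 > hi=3, target 15 not found

Binary search determines that 15 is not in the array after 3 comparisons. The search space was exhausted without finding the target.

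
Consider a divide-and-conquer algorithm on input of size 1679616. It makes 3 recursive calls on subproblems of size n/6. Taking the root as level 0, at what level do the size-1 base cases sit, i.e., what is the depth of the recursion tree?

For divide and conquer with division factor 6:

Problem sizes at each level:
Level 0: 1679616
Level 1: 279936
Level 2: 46656
Level 3: 7776
Level 4: 1296
Level 5: 216
Level 6: 36
Level 7: 6
Level 8: 1

The root is level 0 and the size-1 base case is level 8 (the tree spans levels 0 through 8, i.e. 9 levels counting the root), so the depth is the number of divisions: log_6(1679616) = 8

The recursion tree depth is log_6(1679616) = 8. At each level, the problem size is divided by 6, so it takes 8 divisions to reduce to a base case of size 1. The algorithm makes 3 recursive calls at each level.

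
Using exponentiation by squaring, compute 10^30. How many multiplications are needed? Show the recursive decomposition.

Computing 10^30 by squaring (build up from 10^1; each line after the first costs one multiplication):

10^1 = 10
10^2 = (10^1)^2 = 10^2 = 100
10^3 = 10 * 10^2 = 10 * 100 = 1000
10^6 = (10^3)^2 = 1000^2 = 1000000
10^7 = 10 * 10^6 = 10 * 1000000 = 10000000
10^14 = (10^7)^2 = 10000000^2 = 100000000000000
10^15 = 10 * 10^14 = 10 * 100000000000000 = 1000000000000000
10^30 = (10^15)^2 = 1000000000000000^2 = 1000000000000000000000000000000

Result: 1000000000000000000000000000000
Multiplications needed: 7 (7 lines after 10^1)

10^30 = 1000000000000000000000000000000. Using exponentiation by squaring, this requires 7 multiplications. The key idea: if the exponent is even, square the half-power; if odd, multiply by the base once.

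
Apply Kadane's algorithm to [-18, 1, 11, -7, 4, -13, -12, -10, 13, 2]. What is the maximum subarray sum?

Using Kadane's algorithm on [-18, 1, 11, -7, 4, -13, -12, -10, 13, 2]:

Scanning through the array:
Position 1 (value 1): max_ending_here = 1, max_so_far = 1
Position 2 (value 11): max_ending_here = 12, max_so_far = 12
Position 3 (value -7): max_ending_here = 5, max_so_far = 12
Position 4 (value 4): max_ending_here = 9, max_so_far = 12
Position 5 (value -13): max_ending_here = -4, max_so_far = 12
Position 6 (value -12): max_ending_here = -12, max_so_far = 12
Position 7 (value -10): max_ending_here = -10, max_so_far = 12
Position 8 (value 13): max_ending_here = 13, max_so_far = 13
Position 9 (value 2): max_ending_here = 15, max_so_far = 15

Maximum subarray: [13, 2]
Maximum sum: 15

The maximum subarray is [13, 2] with sum 15. This subarray runs from index 8 to index 9.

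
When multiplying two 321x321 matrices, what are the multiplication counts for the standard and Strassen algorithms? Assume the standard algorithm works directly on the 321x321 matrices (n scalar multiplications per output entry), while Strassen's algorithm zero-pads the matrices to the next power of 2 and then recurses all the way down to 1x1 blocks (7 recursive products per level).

Matrix multiplication for 321x321 matrices:

Strassen's algorithm requires power-of-2 dimensions. Pad 321x321 to 512x512 (next power of 2).

Standard algorithm: 321^3 = 33076161 multiplications
Strassen's algorithm: 7^(log2(512)) = 7^9 = 40353607 multiplications
Difference: 33076161 - 40353607 = -7277446 (Strassen uses MORE here due to padding overhead — for small or just-over-power-of-2 n, padding can outweigh the per-level savings)

Standard: 33076161 multiplications (321^3). Strassen: 40353607 multiplications (7^9, after padding to 512x512). Strassen reduces 8 recursive multiplications to 7 at each level.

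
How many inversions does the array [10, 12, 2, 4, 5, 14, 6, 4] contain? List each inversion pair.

Finding inversions in [10, 12, 2, 4, 5, 14, 6, 4]:

(0, 2): arr[0]=10 > arr[2]=2
(0, 3): arr[0]=10 > arr[3]=4
(0, 4): arr[0]=10 > arr[4]=5
(0, 6): arr[0]=10 > arr[6]=6
(0, 7): arr[0]=10 > arr[7]=4
(1, 2): arr[1]=12 > arr[2]=2
(1, 3): arr[1]=12 > arr[3]=4
(1, 4): arr[1]=12 > arr[4]=5
(1, 6): arr[1]=12 > arr[6]=6
(1, 7): arr[1]=12 > arr[7]=4
(4, 7): arr[4]=5 > arr[7]=4
(5, 6): arr[5]=14 > arr[6]=6
(5, 7): arr[5]=14 > arr[7]=4
(6, 7): arr[6]=6 > arr[7]=4

Total inversions: 14

The array has 14 inversion(s): (0,2), (0,3), (0,4), (0,6), (0,7), (1,2), (1,3), (1,4), (1,6), (1,7), (4,7), (5,6), (5,7), (6,7). Each pair (i,j) satisfies i < j and arr[i] > arr[j].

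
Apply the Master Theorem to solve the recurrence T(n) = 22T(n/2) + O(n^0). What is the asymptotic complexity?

Master Theorem for T(n) = 22T(n/2) + O(n^0):

a = 22, b = 2, c = 0
log_b(a) = log_2(22) = 4.4594

Case 1: c = 0 < log_2(22) = 4.4594
T(n) = O(n^(log_2 22))

For T(n) = 22T(n/2) + O(n^0): log_2(22) = 4.4594. This is Case 1 of the Master Theorem (c < log_b(a), work dominated by leaves), giving O(n^(log_2 22)).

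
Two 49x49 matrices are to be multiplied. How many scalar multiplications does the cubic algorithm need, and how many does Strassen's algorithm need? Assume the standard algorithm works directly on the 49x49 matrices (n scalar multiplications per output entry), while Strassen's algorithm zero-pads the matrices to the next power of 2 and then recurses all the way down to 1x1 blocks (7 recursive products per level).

Matrix multiplication for 49x49 matrices:

Strassen's algorithm requires power-of-2 dimensions. Pad 49x49 to 64x64 (next power of 2).

Standard algorithm: 49^3 = 117649 multiplications
Strassen's algorithm: 7^(log2(64)) = 7^6 = 117649 multiplications
Savings: 117649 - 117649 = 0 multiplications

Standard: 117649 multiplications (49^3). Strassen: 117649 multiplications (7^6, after padding to 64x64). Strassen reduces 8 recursive multiplications to 7 at each level.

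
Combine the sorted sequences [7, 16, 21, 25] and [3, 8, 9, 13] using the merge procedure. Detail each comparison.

Merging process:

Compare 7 vs 3: take 3 from right. Merged: [3]
Compare 7 vs 8: take 7 from left. Merged: [3, 7]
Compare 16 vs 8: take 8 from right. Merged: [3, 7, 8]
Compare 16 vs 9: take 9 from right. Merged: [3, 7, 8, 9]
Compare 16 vs 13: take 13 from right. Merged: [3, 7, 8, 9, 13]
Append remaining from left: [16, 21, 25]. Merged: [3, 7, 8, 9, 13, 16, 21, 25]

Final merged array: [3, 7, 8, 9, 13, 16, 21, 25]
Total comparisons: 5

The merged array is [3, 7, 8, 9, 13, 16, 21, 25], requiring 5 comparisons. The merge step runs in O(n) time where n is the total number of elements.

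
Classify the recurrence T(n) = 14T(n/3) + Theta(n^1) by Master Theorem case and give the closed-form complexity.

Master Theorem for T(n) = 14T(n/3) + O(n^1):

a = 14, b = 3, c = 1
log_b(a) = log_3(14) = 2.4022

Case 1: c = 1 < log_3(14) = 2.4022
T(n) = O(n^(log_3 14))

For T(n) = 14T(n/3) + O(n^1): log_3(14) = 2.4022. This is Case 1 of the Master Theorem (c < log_b(a), work dominated by leaves), giving O(n^(log_3 14)).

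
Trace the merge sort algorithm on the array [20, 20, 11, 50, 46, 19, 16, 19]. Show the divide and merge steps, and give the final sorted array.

Merge sort trace:

Split: [20, 20, 11, 50, 46, 19, 16, 19] -> [20, 20, 11, 50] and [46, 19, 16, 19]
  Split: [20, 20, 11, 50] -> [20, 20] and [11, 50]
    Split: [20, 20] -> [20] and [20]
    Merge: [20] + [20] -> [20, 20]
    Split: [11, 50] -> [11] and [50]
    Merge: [11] + [50] -> [11, 50]
  Merge: [20, 20] + [11, 50] -> [11, 20, 20, 50]
  Split: [46, 19, 16, 19] -> [46, 19] and [16, 19]
    Split: [46, 19] -> [46] and [19]
    Merge: [46] + [19] -> [19, 46]
    Split: [16, 19] -> [16] and [19]
    Merge: [16] + [19] -> [16, 19]
  Merge: [19, 46] + [16, 19] -> [16, 19, 19, 46]
Merge: [11, 20, 20, 50] + [16, 19, 19, 46] -> [11, 16, 19, 19, 20, 20, 46, 50]

Final sorted array: [11, 16, 19, 19, 20, 20, 46, 50]

The merge sort proceeds by recursively splitting the array and merging sorted halves.
After all merges, the sorted array is [11, 16, 19, 19, 20, 20, 46, 50].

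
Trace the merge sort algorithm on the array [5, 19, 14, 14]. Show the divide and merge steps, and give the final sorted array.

Merge sort trace:

Split: [5, 19, 14, 14] -> [5, 19] and [14, 14]
  Split: [5, 19] -> [5] and [19]
  Merge: [5] + [19] -> [5, 19]
  Split: [14, 14] -> [14] and [14]
  Merge: [14] + [14] -> [14, 14]
Merge: [5, 19] + [14, 14] -> [5, 14, 14, 19]

Final sorted array: [5, 14, 14, 19]

The merge sort proceeds by recursively splitting the array and merging sorted halves.
After all merges, the sorted array is [5, 14, 14, 19].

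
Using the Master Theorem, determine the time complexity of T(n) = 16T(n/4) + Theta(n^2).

Master Theorem for T(n) = 16T(n/4) + O(n^2):

a = 16, b = 4, c = 2
log_b(a) = log_4(16) = 2.0000

Case 2: c = 2 = log_4(16) = 2.0000
T(n) = O(n^2 log n) = O(n^2 log n)

For T(n) = 16T(n/4) + O(n^2): log_4(16) = 2.0000. This is Case 2 of the Master Theorem (c = log_b(a), equal work at all levels), giving O(n^2 log n).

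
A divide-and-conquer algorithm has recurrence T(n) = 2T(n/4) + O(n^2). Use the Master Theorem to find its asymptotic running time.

Master Theorem for T(n) = 2T(n/4) + O(n^2):

a = 2, b = 4, c = 2
log_b(a) = log_4(2) = 0.5000

Case 3: c = 2 > log_4(2) = 0.5000
T(n) = O(n^2) = O(n^2)

For T(n) = 2T(n/4) + O(n^2): log_4(2) = 0.5000. This is Case 3 of the Master Theorem (c > log_b(a), work dominated by root), giving O(n^2).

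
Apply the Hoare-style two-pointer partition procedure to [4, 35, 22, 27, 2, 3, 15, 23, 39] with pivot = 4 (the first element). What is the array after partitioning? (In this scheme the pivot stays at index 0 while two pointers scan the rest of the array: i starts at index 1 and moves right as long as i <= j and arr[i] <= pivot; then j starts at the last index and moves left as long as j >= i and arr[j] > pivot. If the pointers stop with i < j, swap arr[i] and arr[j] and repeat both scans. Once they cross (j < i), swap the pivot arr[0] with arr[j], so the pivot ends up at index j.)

Hoare-style two-pointer partition with pivot = 4:

Initial array: [4, 35, 22, 27, 2, 3, 15, 23, 39]

Pointers start at i = 1, j = 8.
i stops at index 1 (arr[1]=35 > 4), j stops at index 5 (arr[5]=3 <= 4): swap arr[1] and arr[5], array becomes [4, 3, 22, 27, 2, 35, 15, 23, 39]
i stops at index 2 (arr[2]=22 > 4), j stops at index 4 (arr[4]=2 <= 4): swap arr[2] and arr[4], array becomes [4, 3, 2, 27, 22, 35, 15, 23, 39]
i ends at 3, j ends at 2: the pointers have crossed (j < i), so scanning stops.

Swap pivot arr[0] with arr[2] to place pivot at position 2: [2, 3, 4, 27, 22, 35, 15, 23, 39]
Pivot position: 2

After partitioning with pivot 4, the array becomes [2, 3, 4, 27, 22, 35, 15, 23, 39]. The pivot is placed at index 2. All elements to the left of the pivot are <= 4, and all elements to the right are > 4.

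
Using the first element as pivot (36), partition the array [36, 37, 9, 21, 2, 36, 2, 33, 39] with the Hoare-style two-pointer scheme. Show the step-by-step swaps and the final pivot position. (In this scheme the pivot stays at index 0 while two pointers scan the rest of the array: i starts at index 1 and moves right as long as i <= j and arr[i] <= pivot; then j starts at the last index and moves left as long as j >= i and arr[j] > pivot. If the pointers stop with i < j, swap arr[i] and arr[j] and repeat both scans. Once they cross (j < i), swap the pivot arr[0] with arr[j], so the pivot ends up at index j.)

Hoare-style two-pointer partition with pivot = 36:

Initial array: [36, 37, 9, 21, 2, 36, 2, 33, 39]

Pointers start at i = 1, j = 8.
i stops at index 1 (arr[1]=37 > 36), j stops at index 7 (arr[7]=33 <= 36): swap arr[1] and arr[7], array becomes [36, 33, 9, 21, 2, 36, 2, 37, 39]
i ends at 7, j ends at 6: the pointers have crossed (j < i), so scanning stops.

Swap pivot arr[0] with arr[6] to place pivot at position 6: [2, 33, 9, 21, 2, 36, 36, 37, 39]
Pivot position: 6

After partitioning with pivot 36, the array becomes [2, 33, 9, 21, 2, 36, 36, 37, 39]. The pivot is placed at index 6. All elements to the left of the pivot are <= 36, and all elements to the right are > 36.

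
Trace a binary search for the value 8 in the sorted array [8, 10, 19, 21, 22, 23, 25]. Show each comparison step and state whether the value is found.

Binary search for 8 in [8, 10, 19, 21, 22, 23, 25]:

lo=0, hi=6, mid=3, arr[mid]=21 -> 21 > 8, search left half
lo=0, hi=2, mid=1, arr[mid]=10 -> 10 > 8, search left half
lo=0, hi=0, mid=0, arr[mid]=8 -> Found target at index 0!

Binary search finds 8 at index 0 after 3 comparisons. The search repeatedly halves the search space by comparing with the middle element.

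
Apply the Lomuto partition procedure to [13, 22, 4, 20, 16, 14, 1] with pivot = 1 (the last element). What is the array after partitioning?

Lomuto partition with pivot = 1:

Initial array: [13, 22, 4, 20, 16, 14, 1]

arr[0]=13 > 1: no swap
arr[1]=22 > 1: no swap
arr[2]=4 > 1: no swap
arr[3]=20 > 1: no swap
arr[4]=16 > 1: no swap
arr[5]=14 > 1: no swap

Place pivot at position 0: [1, 22, 4, 20, 16, 14, 13]
Pivot position: 0

After partitioning with pivot 1, the array becomes [1, 22, 4, 20, 16, 14, 13]. The pivot is placed at index 0. All elements to the left of the pivot are <= 1, and all elements to the right are > 1.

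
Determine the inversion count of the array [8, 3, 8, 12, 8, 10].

Finding inversions in [8, 3, 8, 12, 8, 10]:

(0, 1): arr[0]=8 > arr[1]=3
(3, 4): arr[3]=12 > arr[4]=8
(3, 5): arr[3]=12 > arr[5]=10

Total inversions: 3

The array has 3 inversion(s): (0,1), (3,4), (3,5). Each pair (i,j) satisfies i < j and arr[i] > arr[j].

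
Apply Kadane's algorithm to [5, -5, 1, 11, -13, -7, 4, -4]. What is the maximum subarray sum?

Using Kadane's algorithm on [5, -5, 1, 11, -13, -7, 4, -4]:

Scanning through the array:
Position 1 (value -5): max_ending_here = 0, max_so_far = 5
Position 2 (value 1): max_ending_here = 1, max_so_far = 5
Position 3 (value 11): max_ending_here = 12, max_so_far = 12
Position 4 (value -13): max_ending_here = -1, max_so_far = 12
Position 5 (value -7): max_ending_here = -7, max_so_far = 12
Position 6 (value 4): max_ending_here = 4, max_so_far = 12
Position 7 (value -4): max_ending_here = 0, max_so_far = 12

Maximum subarray: [5, -5, 1, 11]
Maximum sum: 12

The maximum subarray is [5, -5, 1, 11] with sum 12. This subarray runs from index 0 to index 3.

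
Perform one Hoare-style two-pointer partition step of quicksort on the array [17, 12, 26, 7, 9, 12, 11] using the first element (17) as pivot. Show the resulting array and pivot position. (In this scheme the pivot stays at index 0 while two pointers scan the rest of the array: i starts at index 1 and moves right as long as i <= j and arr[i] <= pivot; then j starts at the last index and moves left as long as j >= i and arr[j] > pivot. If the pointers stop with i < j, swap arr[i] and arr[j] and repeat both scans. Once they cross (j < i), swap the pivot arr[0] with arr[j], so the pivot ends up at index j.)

Hoare-style two-pointer partition with pivot = 17:

Initial array: [17, 12, 26, 7, 9, 12, 11]

Pointers start at i = 1, j = 6.
i stops at index 2 (arr[2]=26 > 17), j stops at index 6 (arr[6]=11 <= 17): swap arr[2] and arr[6], array becomes [17, 12, 11, 7, 9, 12, 26]
i ends at 6, j ends at 5: the pointers have crossed (j < i), so scanning stops.

Swap pivot arr[0] with arr[5] to place pivot at position 5: [12, 12, 11, 7, 9, 17, 26]
Pivot position: 5

After partitioning with pivot 17, the array becomes [12, 12, 11, 7, 9, 17, 26]. The pivot is placed at index 5. All elements to the left of the pivot are <= 17, and all elements to the right are > 17.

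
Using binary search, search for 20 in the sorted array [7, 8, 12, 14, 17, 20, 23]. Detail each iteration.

Binary search for 20 in [7, 8, 12, 14, 17, 20, 23]:

lo=0, hi=6, mid=3, arr[mid]=14 -> 14 < 20, search right half
lo=4, hi=6, mid=5, arr[mid]=20 -> Found target at index 5!

Binary search finds 20 at index 5 after 2 comparisons. The search repeatedly halves the search space by comparing with the middle element.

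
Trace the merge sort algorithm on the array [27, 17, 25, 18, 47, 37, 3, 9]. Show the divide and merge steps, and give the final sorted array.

Merge sort trace:

Split: [27, 17, 25, 18, 47, 37, 3, 9] -> [27, 17, 25, 18] and [47, 37, 3, 9]
  Split: [27, 17, 25, 18] -> [27, 17] and [25, 18]
    Split: [27, 17] -> [27] and [17]
    Merge: [27] + [17] -> [17, 27]
    Split: [25, 18] -> [25] and [18]
    Merge: [25] + [18] -> [18, 25]
  Merge: [17, 27] + [18, 25] -> [17, 18, 25, 27]
  Split: [47, 37, 3, 9] -> [47, 37] and [3, 9]
    Split: [47, 37] -> [47] and [37]
    Merge: [47] + [37] -> [37, 47]
    Split: [3, 9] -> [3] and [9]
    Merge: [3] + [9] -> [3, 9]
  Merge: [37, 47] + [3, 9] -> [3, 9, 37, 47]
Merge: [17, 18, 25, 27] + [3, 9, 37, 47] -> [3, 9, 17, 18, 25, 27, 37, 47]

Final sorted array: [3, 9, 17, 18, 25, 27, 37, 47]

The merge sort proceeds by recursively splitting the array and merging sorted halves.
After all merges, the sorted array is [3, 9, 17, 18, 25, 27, 37, 47].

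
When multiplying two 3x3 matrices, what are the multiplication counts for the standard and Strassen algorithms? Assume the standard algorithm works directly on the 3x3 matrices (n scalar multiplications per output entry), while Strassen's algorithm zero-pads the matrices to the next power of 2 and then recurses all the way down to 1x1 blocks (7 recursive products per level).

Matrix multiplication for 3x3 matrices:

Strassen's algorithm requires power-of-2 dimensions. Pad 3x3 to 4x4 (next power of 2).

Standard algorithm: 3^3 = 27 multiplications
Strassen's algorithm: 7^(log2(4)) = 7^2 = 49 multiplications
Difference: 27 - 49 = -22 (Strassen uses MORE here due to padding overhead — for small or just-over-power-of-2 n, padding can outweigh the per-level savings)

Standard: 27 multiplications (3^3). Strassen: 49 multiplications (7^2, after padding to 4x4). Strassen reduces 8 recursive multiplications to 7 at each level.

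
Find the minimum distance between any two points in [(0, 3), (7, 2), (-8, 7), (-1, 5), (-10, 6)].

Computing all pairwise distances among 5 points:

d((0, 3), (7, 2)) = 7.0711
d((0, 3), (-8, 7)) = 8.9443
d((0, 3), (-1, 5)) = 2.2361 <-- minimum
d((0, 3), (-10, 6)) = 10.4403
d((7, 2), (-8, 7)) = 15.8114
d((7, 2), (-1, 5)) = 8.544
d((7, 2), (-10, 6)) = 17.4642
d((-8, 7), (-1, 5)) = 7.2801
d((-8, 7), (-10, 6)) = 2.2361 <-- minimum
d((-1, 5), (-10, 6)) = 9.0554

Minimum distance: 2.2361 (tie among 2 pairs: (0, 3) and (-1, 5); (-8, 7) and (-10, 6))

The minimum Euclidean distance is 2.2361. There is a tie: 2 pairs achieve this minimum — (0, 3) and (-1, 5); (-8, 7) and (-10, 6). Any of these is a valid closest pair. For 5 points, brute-force pairwise comparison is shown above. For large n, the divide-and-conquer algorithm (sort by x, recurse on halves, check the dividing strip) achieves O(n log n).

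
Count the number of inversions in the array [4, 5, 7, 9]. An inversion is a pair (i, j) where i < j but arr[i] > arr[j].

Finding inversions in [4, 5, 7, 9]:


Total inversions: 0

The array has 0 inversions. It is already sorted.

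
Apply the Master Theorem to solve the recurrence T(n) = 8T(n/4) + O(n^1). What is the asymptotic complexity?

Master Theorem for T(n) = 8T(n/4) + O(n^1):

a = 8, b = 4, c = 1
log_b(a) = log_4(8) = 1.5000

Case 1: c = 1 < log_4(8) = 1.5000
T(n) = O(n^(log_4 8))

For T(n) = 8T(n/4) + O(n^1): log_4(8) = 1.5000. This is Case 1 of the Master Theorem (c < log_b(a), work dominated by leaves), giving O(n^(log_4 8)).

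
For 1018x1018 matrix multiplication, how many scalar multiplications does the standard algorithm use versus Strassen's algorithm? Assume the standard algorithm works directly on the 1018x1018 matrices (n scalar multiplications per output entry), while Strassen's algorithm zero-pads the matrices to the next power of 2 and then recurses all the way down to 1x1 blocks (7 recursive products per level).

Matrix multiplication for 1018x1018 matrices:

Strassen's algorithm requires power-of-2 dimensions. Pad 1018x1018 to 1024x1024 (next power of 2).

Standard algorithm: 1018^3 = 1054977832 multiplications
Strassen's algorithm: 7^(log2(1024)) = 7^10 = 282475249 multiplications
Savings: 1054977832 - 282475249 = 772502583 multiplications

Standard: 1054977832 multiplications (1018^3). Strassen: 282475249 multiplications (7^10, after padding to 1024x1024). Strassen reduces 8 recursive multiplications to 7 at each level.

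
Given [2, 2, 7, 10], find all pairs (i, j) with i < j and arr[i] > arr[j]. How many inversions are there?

Finding inversions in [2, 2, 7, 10]:


Total inversions: 0

The array has 0 inversions. It is already sorted.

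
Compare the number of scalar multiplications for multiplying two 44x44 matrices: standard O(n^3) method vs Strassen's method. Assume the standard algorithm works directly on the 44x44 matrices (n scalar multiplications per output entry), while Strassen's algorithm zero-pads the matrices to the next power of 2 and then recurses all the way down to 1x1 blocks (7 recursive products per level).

Matrix multiplication for 44x44 matrices:

Strassen's algorithm requires power-of-2 dimensions. Pad 44x44 to 64x64 (next power of 2).

Standard algorithm: 44^3 = 85184 multiplications
Strassen's algorithm: 7^(log2(64)) = 7^6 = 117649 multiplications
Difference: 85184 - 117649 = -32465 (Strassen uses MORE here due to padding overhead — for small or just-over-power-of-2 n, padding can outweigh the per-level savings)

Standard: 85184 multiplications (44^3). Strassen: 117649 multiplications (7^6, after padding to 64x64). Strassen reduces 8 recursive multiplications to 7 at each level.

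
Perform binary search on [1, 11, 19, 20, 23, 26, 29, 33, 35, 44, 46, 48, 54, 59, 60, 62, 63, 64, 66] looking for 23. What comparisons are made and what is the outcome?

Binary search for 23 in [1, 11, 19, 20, 23, 26, 29, 33, 35, 44, 46, 48, 54, 59, 60, 62, 63, 64, 66]:

lo=0, hi=18, mid=9, arr[mid]=44 -> 44 > 23, search left half
lo=0, hi=8, mid=4, arr[mid]=23 -> Found target at index 4!

Binary search finds 23 at index 4 after 2 comparisons. The search repeatedly halves the search space by comparing with the middle element.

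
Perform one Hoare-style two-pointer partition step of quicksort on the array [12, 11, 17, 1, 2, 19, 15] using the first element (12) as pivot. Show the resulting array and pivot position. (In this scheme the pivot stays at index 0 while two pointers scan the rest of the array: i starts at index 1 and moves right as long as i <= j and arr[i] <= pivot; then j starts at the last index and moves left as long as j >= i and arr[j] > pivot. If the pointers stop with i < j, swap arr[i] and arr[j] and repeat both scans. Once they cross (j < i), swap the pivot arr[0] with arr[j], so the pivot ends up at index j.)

Hoare-style two-pointer partition with pivot = 12:

Initial array: [12, 11, 17, 1, 2, 19, 15]

Pointers start at i = 1, j = 6.
i stops at index 2 (arr[2]=17 > 12), j stops at index 4 (arr[4]=2 <= 12): swap arr[2] and arr[4], array becomes [12, 11, 2, 1, 17, 19, 15]
i ends at 4, j ends at 3: the pointers have crossed (j < i), so scanning stops.

Swap pivot arr[0] with arr[3] to place pivot at position 3: [1, 11, 2, 12, 17, 19, 15]
Pivot position: 3

After partitioning with pivot 12, the array becomes [1, 11, 2, 12, 17, 19, 15]. The pivot is placed at index 3. All elements to the left of the pivot are <= 12, and all elements to the right are > 12.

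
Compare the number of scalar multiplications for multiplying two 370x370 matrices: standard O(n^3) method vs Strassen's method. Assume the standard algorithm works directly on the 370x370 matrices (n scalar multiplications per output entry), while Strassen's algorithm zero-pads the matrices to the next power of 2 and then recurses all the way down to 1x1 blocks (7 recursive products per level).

Matrix multiplication for 370x370 matrices:

Strassen's algorithm requires power-of-2 dimensions. Pad 370x370 to 512x512 (next power of 2).

Standard algorithm: 370^3 = 50653000 multiplications
Strassen's algorithm: 7^(log2(512)) = 7^9 = 40353607 multiplications
Savings: 50653000 - 40353607 = 10299393 multiplications

Standard: 50653000 multiplications (370^3). Strassen: 40353607 multiplications (7^9, after padding to 512x512). Strassen reduces 8 recursive multiplications to 7 at each level.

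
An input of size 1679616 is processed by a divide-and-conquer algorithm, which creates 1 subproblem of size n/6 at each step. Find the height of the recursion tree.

For divide and conquer with division factor 6:

Problem sizes at each level:
Level 0: 1679616
Level 1: 279936
Level 2: 46656
Level 3: 7776
Level 4: 1296
Level 5: 216
Level 6: 36
Level 7: 6
Level 8: 1

The root is level 0 and the size-1 base case is level 8 (the tree spans levels 0 through 8, i.e. 9 levels counting the root), so the depth is the number of divisions: log_6(1679616) = 8

The recursion tree depth is log_6(1679616) = 8. At each level, the problem size is divided by 6, so it takes 8 divisions to reduce to a base case of size 1. The algorithm makes 1 recursive call at each level.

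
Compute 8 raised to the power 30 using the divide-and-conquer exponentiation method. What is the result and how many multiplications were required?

Computing 8^30 by squaring (build up from 8^1; each line after the first costs one multiplication):

8^1 = 8
8^2 = (8^1)^2 = 8^2 = 64
8^3 = 8 * 8^2 = 8 * 64 = 512
8^6 = (8^3)^2 = 512^2 = 262144
8^7 = 8 * 8^6 = 8 * 262144 = 2097152
8^14 = (8^7)^2 = 2097152^2 = 4398046511104
8^15 = 8 * 8^14 = 8 * 4398046511104 = 35184372088832
8^30 = (8^15)^2 = 35184372088832^2 = 1237940039285380274899124224

Result: 1237940039285380274899124224
Multiplications needed: 7 (7 lines after 8^1)

8^30 = 1237940039285380274899124224. Using exponentiation by squaring, this requires 7 multiplications. The key idea: if the exponent is even, square the half-power; if odd, multiply by the base once.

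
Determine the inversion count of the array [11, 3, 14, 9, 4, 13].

Finding inversions in [11, 3, 14, 9, 4, 13]:

(0, 1): arr[0]=11 > arr[1]=3
(0, 3): arr[0]=11 > arr[3]=9
(0, 4): arr[0]=11 > arr[4]=4
(2, 3): arr[2]=14 > arr[3]=9
(2, 4): arr[2]=14 > arr[4]=4
(2, 5): arr[2]=14 > arr[5]=13
(3, 4): arr[3]=9 > arr[4]=4

Total inversions: 7

The array has 7 inversion(s): (0,1), (0,3), (0,4), (2,3), (2,4), (2,5), (3,4). Each pair (i,j) satisfies i < j and arr[i] > arr[j].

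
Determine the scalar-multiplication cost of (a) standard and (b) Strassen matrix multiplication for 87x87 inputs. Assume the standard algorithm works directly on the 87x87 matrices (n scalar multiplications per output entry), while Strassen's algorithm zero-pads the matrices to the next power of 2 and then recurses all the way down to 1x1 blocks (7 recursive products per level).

Matrix multiplication for 87x87 matrices:

Strassen's algorithm requires power-of-2 dimensions. Pad 87x87 to 128x128 (next power of 2).

Standard algorithm: 87^3 = 658503 multiplications
Strassen's algorithm: 7^(log2(128)) = 7^7 = 823543 multiplications
Difference: 658503 - 823543 = -165040 (Strassen uses MORE here due to padding overhead — for small or just-over-power-of-2 n, padding can outweigh the per-level savings)

Standard: 658503 multiplications (87^3). Strassen: 823543 multiplications (7^7, after padding to 128x128). Strassen reduces 8 recursive multiplications to 7 at each level.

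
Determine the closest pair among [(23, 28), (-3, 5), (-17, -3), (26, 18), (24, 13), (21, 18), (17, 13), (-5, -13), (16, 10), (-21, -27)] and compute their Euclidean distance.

Computing all pairwise distances among 10 points:

d((23, 28), (-3, 5)) = 34.7131
d((23, 28), (-17, -3)) = 50.6063
d((23, 28), (26, 18)) = 10.4403
d((23, 28), (24, 13)) = 15.0333
d((23, 28), (21, 18)) = 10.198
d((23, 28), (17, 13)) = 16.1555
d((23, 28), (-5, -13)) = 49.6488
d((23, 28), (16, 10)) = 19.3132
d((23, 28), (-21, -27)) = 70.4344
d((-3, 5), (-17, -3)) = 16.1245
d((-3, 5), (26, 18)) = 31.7805
d((-3, 5), (24, 13)) = 28.1603
d((-3, 5), (21, 18)) = 27.2947
d((-3, 5), (17, 13)) = 21.5407
d((-3, 5), (-5, -13)) = 18.1108
d((-3, 5), (16, 10)) = 19.6469
d((-3, 5), (-21, -27)) = 36.7151
d((-17, -3), (26, 18)) = 47.8539
d((-17, -3), (24, 13)) = 44.0114
d((-17, -3), (21, 18)) = 43.4166
d((-17, -3), (17, 13)) = 37.5766
d((-17, -3), (-5, -13)) = 15.6205
d((-17, -3), (16, 10)) = 35.4683
d((-17, -3), (-21, -27)) = 24.3311
d((26, 18), (24, 13)) = 5.3852
d((26, 18), (21, 18)) = 5.0
d((26, 18), (17, 13)) = 10.2956
d((26, 18), (-5, -13)) = 43.8406
d((26, 18), (16, 10)) = 12.8062
d((26, 18), (-21, -27)) = 65.0692
d((24, 13), (21, 18)) = 5.831
d((24, 13), (17, 13)) = 7.0
d((24, 13), (-5, -13)) = 38.9487
d((24, 13), (16, 10)) = 8.544
d((24, 13), (-21, -27)) = 60.208
d((21, 18), (17, 13)) = 6.4031
d((21, 18), (-5, -13)) = 40.4599
d((21, 18), (16, 10)) = 9.434
d((21, 18), (-21, -27)) = 61.5549
d((17, 13), (-5, -13)) = 34.0588
d((17, 13), (16, 10)) = 3.1623 <-- minimum
d((17, 13), (-21, -27)) = 55.1725
d((-5, -13), (16, 10)) = 31.1448
d((-5, -13), (-21, -27)) = 21.2603
d((16, 10), (-21, -27)) = 52.3259

Closest pair: (17, 13) and (16, 10) with distance 3.1623

The closest pair is (17, 13) and (16, 10) with Euclidean distance 3.1623. For 10 points, brute-force pairwise comparison is shown above. For large n, the divide-and-conquer algorithm (sort by x, recurse on halves, check the dividing strip) achieves O(n log n).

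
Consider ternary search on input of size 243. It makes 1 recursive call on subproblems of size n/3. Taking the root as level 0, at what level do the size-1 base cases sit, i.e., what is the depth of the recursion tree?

For divide and conquer with division factor 3:

Problem sizes at each level:
Level 0: 243
Level 1: 81
Level 2: 27
Level 3: 9
Level 4: 3
Level 5: 1

The root is level 0 and the size-1 base case is level 5 (the tree spans levels 0 through 5, i.e. 6 levels counting the root), so the depth is the number of divisions: log_3(243) = 5

The recursion tree depth is log_3(243) = 5. At each level, the problem size is divided by 3, so it takes 5 divisions to reduce to a base case of size 1. The algorithm makes 1 recursive call at each level.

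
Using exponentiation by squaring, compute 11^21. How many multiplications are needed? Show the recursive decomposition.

Computing 11^21 by squaring (build up from 11^1; each line after the first costs one multiplication):

11^1 = 11
11^2 = (11^1)^2 = 11^2 = 121
11^4 = (11^2)^2 = 121^2 = 14641
11^5 = 11 * 11^4 = 11 * 14641 = 161051
11^10 = (11^5)^2 = 161051^2 = 25937424601
11^20 = (11^10)^2 = 25937424601^2 = 672749994932560009201
11^21 = 11 * 11^20 = 11 * 672749994932560009201 = 7400249944258160101211

Result: 7400249944258160101211
Multiplications needed: 6 (6 lines after 11^1)

11^21 = 7400249944258160101211. Using exponentiation by squaring, this requires 6 multiplications. The key idea: if the exponent is even, square the half-power; if odd, multiply by the base once.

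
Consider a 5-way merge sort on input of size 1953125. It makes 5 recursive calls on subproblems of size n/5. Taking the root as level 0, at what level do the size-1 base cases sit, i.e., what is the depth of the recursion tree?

For divide and conquer with division factor 5:

Problem sizes at each level:
Level 0: 1953125
Level 1: 390625
Level 2: 78125
Level 3: 15625
Level 4: 3125
Level 5: 625
Level 6: 125
Level 7: 25
Level 8: 5
Level 9: 1

The root is level 0 and the size-1 base case is level 9 (the tree spans levels 0 through 9, i.e. 10 levels counting the root), so the depth is the number of divisions: log_5(1953125) = 9

The recursion tree depth is log_5(1953125) = 9. At each level, the problem size is divided by 5, so it takes 9 divisions to reduce to a base case of size 1. The algorithm makes 5 recursive calls at each level.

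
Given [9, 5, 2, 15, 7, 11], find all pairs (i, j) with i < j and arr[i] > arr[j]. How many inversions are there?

Finding inversions in [9, 5, 2, 15, 7, 11]:

(0, 1): arr[0]=9 > arr[1]=5
(0, 2): arr[0]=9 > arr[2]=2
(0, 4): arr[0]=9 > arr[4]=7
(1, 2): arr[1]=5 > arr[2]=2
(3, 4): arr[3]=15 > arr[4]=7
(3, 5): arr[3]=15 > arr[5]=11

Total inversions: 6

The array has 6 inversion(s): (0,1), (0,2), (0,4), (1,2), (3,4), (3,5). Each pair (i,j) satisfies i < j and arr[i] > arr[j].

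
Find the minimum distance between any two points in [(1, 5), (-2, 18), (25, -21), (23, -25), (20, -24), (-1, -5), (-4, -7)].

Computing all pairwise distances among 7 points:

d((1, 5), (-2, 18)) = 13.3417
d((1, 5), (25, -21)) = 35.3836
d((1, 5), (23, -25)) = 37.2022
d((1, 5), (20, -24)) = 34.6699
d((1, 5), (-1, -5)) = 10.198
d((1, 5), (-4, -7)) = 13.0
d((-2, 18), (25, -21)) = 47.4342
d((-2, 18), (23, -25)) = 49.7393
d((-2, 18), (20, -24)) = 47.4131
d((-2, 18), (-1, -5)) = 23.0217
d((-2, 18), (-4, -7)) = 25.0799
d((25, -21), (23, -25)) = 4.4721
d((25, -21), (20, -24)) = 5.831
d((25, -21), (-1, -5)) = 30.5287
d((25, -21), (-4, -7)) = 32.2025
d((23, -25), (20, -24)) = 3.1623 <-- minimum
d((23, -25), (-1, -5)) = 31.241
d((23, -25), (-4, -7)) = 32.45
d((20, -24), (-1, -5)) = 28.3196
d((20, -24), (-4, -7)) = 29.4109
d((-1, -5), (-4, -7)) = 3.6056

Closest pair: (23, -25) and (20, -24) with distance 3.1623

The closest pair is (23, -25) and (20, -24) with Euclidean distance 3.1623. For 7 points, brute-force pairwise comparison is shown above. For large n, the divide-and-conquer algorithm (sort by x, recurse on halves, check the dividing strip) achieves O(n log n).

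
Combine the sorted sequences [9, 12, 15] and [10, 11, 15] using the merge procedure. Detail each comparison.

Merging process:

Compare 9 vs 10: take 9 from left. Merged: [9]
Compare 12 vs 10: take 10 from right. Merged: [9, 10]
Compare 12 vs 11: take 11 from right. Merged: [9, 10, 11]
Compare 12 vs 15: take 12 from left. Merged: [9, 10, 11, 12]
Compare 15 vs 15: take 15 from left. Merged: [9, 10, 11, 12, 15]
Append remaining from right: [15]. Merged: [9, 10, 11, 12, 15, 15]

Final merged array: [9, 10, 11, 12, 15, 15]
Total comparisons: 5

The merged array is [9, 10, 11, 12, 15, 15], requiring 5 comparisons. The merge step runs in O(n) time where n is the total number of elements.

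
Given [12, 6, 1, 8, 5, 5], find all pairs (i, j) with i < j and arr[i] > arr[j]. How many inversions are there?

Finding inversions in [12, 6, 1, 8, 5, 5]:

(0, 1): arr[0]=12 > arr[1]=6
(0, 2): arr[0]=12 > arr[2]=1
(0, 3): arr[0]=12 > arr[3]=8
(0, 4): arr[0]=12 > arr[4]=5
(0, 5): arr[0]=12 > arr[5]=5
(1, 2): arr[1]=6 > arr[2]=1
(1, 4): arr[1]=6 > arr[4]=5
(1, 5): arr[1]=6 > arr[5]=5
(3, 4): arr[3]=8 > arr[4]=5
(3, 5): arr[3]=8 > arr[5]=5

Total inversions: 10

The array has 10 inversion(s): (0,1), (0,2), (0,3), (0,4), (0,5), (1,2), (1,4), (1,5), (3,4), (3,5). Each pair (i,j) satisfies i < j and arr[i] > arr[j].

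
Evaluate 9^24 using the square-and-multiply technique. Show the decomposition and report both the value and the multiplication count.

Computing 9^24 by squaring (build up from 9^1; each line after the first costs one multiplication):

9^1 = 9
9^2 = (9^1)^2 = 9^2 = 81
9^3 = 9 * 9^2 = 9 * 81 = 729
9^6 = (9^3)^2 = 729^2 = 531441
9^12 = (9^6)^2 = 531441^2 = 282429536481
9^24 = (9^12)^2 = 282429536481^2 = 79766443076872509863361

Result: 79766443076872509863361
Multiplications needed: 5 (5 lines after 9^1)

9^24 = 79766443076872509863361. Using exponentiation by squaring, this requires 5 multiplications. The key idea: if the exponent is even, square the half-power; if odd, multiply by the base once.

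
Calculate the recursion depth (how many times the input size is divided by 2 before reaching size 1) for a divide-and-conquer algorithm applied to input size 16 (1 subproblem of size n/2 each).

For divide and conquer with division factor 2:

Problem sizes at each level:
Level 0: 16
Level 1: 8
Level 2: 4
Level 3: 2
Level 4: 1

The root is level 0 and the size-1 base case is level 4 (the tree spans levels 0 through 4, i.e. 5 levels counting the root), so the depth is the number of divisions: log_2(16) = 4

The recursion tree depth is log_2(16) = 4. At each level, the problem size is divided by 2, so it takes 4 divisions to reduce to a base case of size 1. The algorithm makes 1 recursive call at each level.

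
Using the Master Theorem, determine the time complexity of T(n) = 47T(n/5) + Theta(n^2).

Master Theorem for T(n) = 47T(n/5) + O(n^2):

a = 47, b = 5, c = 2
log_b(a) = log_5(47) = 2.3922

Case 1: c = 2 < log_5(47) = 2.3922
T(n) = O(n^(log_5 47))

For T(n) = 47T(n/5) + O(n^2): log_5(47) = 2.3922. This is Case 1 of the Master Theorem (c < log_b(a), work dominated by leaves), giving O(n^(log_5 47)).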